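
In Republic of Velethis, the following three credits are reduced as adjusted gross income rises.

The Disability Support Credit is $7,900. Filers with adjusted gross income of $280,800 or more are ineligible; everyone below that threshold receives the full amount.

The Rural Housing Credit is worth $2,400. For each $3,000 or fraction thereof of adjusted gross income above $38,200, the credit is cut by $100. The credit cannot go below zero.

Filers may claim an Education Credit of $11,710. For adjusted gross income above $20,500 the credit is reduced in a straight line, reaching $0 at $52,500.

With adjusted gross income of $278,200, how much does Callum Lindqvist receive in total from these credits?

$7,900

Disability Support Credit: $278,200 is below the $280,800 cutoff, so the full $7,900 applies.
Rural Housing Credit: income exceeds $38,200 by $240,000 → 80 increments × $100 = $8,000 ≥ base, so the credit is $0.
Education Credit: $278,200 is at or above $52,500, so the credit is $0.
Total: $7,900 + $0 + $0 = $7,900.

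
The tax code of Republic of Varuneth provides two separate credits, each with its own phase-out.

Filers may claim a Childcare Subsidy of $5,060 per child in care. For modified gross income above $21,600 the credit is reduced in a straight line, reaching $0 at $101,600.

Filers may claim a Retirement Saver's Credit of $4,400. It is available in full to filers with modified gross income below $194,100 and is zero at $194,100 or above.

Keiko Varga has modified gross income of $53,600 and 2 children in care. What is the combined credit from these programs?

Childcare Subsidy: base = 2 × $5,060 = $10,120. $53,600 is $32,000 into a $80,000 phase-out range, leaving 48,000/80,000 of the credit: $10,120 × 48,000/80,000 = $6,072.
Retirement Saver's Credit: $53,600 is below the $194,100 cutoff, so the full $4,400 applies.
Total: $6,072 + $4,400 = $10,472.

$10,472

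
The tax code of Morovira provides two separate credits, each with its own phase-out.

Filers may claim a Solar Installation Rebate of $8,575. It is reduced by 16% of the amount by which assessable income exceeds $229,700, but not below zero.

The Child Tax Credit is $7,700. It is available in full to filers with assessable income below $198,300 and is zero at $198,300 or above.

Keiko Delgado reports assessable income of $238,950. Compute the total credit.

Solar Installation Rebate: 16% of the $9,250 excess over $229,700 is $1,480; credit = $8,575 − $1,480 = $7,095.
Child Tax Credit: $238,950 meets or exceeds the $198,300 cutoff, so the credit is $0.
Total: $7,095 + $0 = $7,095.

$7,095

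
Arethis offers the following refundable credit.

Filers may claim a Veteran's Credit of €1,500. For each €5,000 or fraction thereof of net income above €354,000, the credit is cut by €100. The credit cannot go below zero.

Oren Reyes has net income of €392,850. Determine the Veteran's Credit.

€700

Veteran's Credit: income exceeds €354,000 by €38,850, which is 8 full-or-partial €5,000 increments; reduction = 8 × €100 = €800, leaving €700.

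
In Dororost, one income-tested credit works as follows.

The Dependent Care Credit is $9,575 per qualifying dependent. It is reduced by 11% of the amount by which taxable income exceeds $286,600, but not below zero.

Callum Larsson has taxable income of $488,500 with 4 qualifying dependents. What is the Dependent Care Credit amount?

$16,091

Dependent Care Credit: base = 4 × $9,575 = $38,300. 11% of the $201,900 excess over $286,600 is $22,209; credit = $38,300 − $22,209 = $16,091.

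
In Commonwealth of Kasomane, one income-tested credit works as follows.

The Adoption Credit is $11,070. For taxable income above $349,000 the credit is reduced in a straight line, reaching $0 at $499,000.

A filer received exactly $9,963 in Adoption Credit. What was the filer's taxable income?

$364,000

$9,963 is 9,963/11,070 of the full $11,070, so 1,107/11,070 of the $150,000 range has been used: income = $349,000 + $150,000 × 1,107/11,070 = $364,000.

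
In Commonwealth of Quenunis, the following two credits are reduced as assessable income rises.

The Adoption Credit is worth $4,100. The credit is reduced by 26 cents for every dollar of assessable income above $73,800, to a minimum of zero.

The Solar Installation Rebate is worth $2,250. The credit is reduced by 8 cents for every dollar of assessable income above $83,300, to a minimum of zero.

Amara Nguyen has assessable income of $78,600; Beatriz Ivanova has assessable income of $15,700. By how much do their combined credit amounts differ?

$1,248

Amara ($78,600): Adoption Credit: 26% of the $4,800 excess over $73,800 is $1,248; credit = $4,100 − $1,248 = $2,852. Solar Installation Rebate: $78,600 is at or below the $83,300 threshold, so the full $2,250 applies. total $2,852 + $2,250 = $5,102
Beatriz ($15,700): Adoption Credit: $15,700 is at or below the $73,800 threshold, so the full $4,100 applies. Solar Installation Rebate: $15,700 is at or below the $83,300 threshold, so the full $2,250 applies. total $4,100 + $2,250 = $6,350
Difference: |$5,102 − $6,350| = $1,248.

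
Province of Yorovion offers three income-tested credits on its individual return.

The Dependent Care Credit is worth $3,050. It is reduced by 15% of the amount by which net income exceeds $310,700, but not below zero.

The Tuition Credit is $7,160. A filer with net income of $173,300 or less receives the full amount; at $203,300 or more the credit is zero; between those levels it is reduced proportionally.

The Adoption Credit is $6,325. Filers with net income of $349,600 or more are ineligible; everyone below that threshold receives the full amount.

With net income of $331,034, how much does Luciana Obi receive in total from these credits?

Dependent Care Credit: 15% of the $20,334 excess over $310,700 is $3,050.10 ≥ base, so the credit is $0.
Tuition Credit: $331,034 is at or above $203,300, so the credit is $0.
Adoption Credit: $331,034 is below the $349,600 cutoff, so the full $6,325 applies.
Total: $0 + $0 + $6,325 = $6,325.

$6,325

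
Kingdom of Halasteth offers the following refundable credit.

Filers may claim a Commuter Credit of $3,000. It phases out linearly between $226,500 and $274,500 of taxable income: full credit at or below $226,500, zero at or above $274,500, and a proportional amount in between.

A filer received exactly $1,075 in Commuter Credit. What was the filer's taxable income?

$257,300

$1,075 is 1,075/3,000 of the full $3,000, so 1,925/3,000 of the $48,000 range has been used: income = $226,500 + $48,000 × 1,925/3,000 = $257,300.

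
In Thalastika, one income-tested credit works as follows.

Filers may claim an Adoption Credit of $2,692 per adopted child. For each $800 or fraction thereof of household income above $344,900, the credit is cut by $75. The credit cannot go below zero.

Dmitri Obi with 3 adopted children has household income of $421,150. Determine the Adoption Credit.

$876

Adoption Credit: base = 3 × $2,692 = $8,076. income exceeds $344,900 by $76,250, which is 96 full-or-partial $800 increments; reduction = 96 × $75 = $7,200, leaving $876.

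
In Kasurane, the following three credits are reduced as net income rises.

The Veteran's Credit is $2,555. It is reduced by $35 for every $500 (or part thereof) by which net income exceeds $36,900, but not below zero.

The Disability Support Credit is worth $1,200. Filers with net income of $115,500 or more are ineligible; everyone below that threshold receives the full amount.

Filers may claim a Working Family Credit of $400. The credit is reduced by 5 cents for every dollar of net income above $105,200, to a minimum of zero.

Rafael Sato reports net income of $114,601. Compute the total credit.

$1,200

Veteran's Credit: income exceeds $36,900 by $77,701 → 156 increments × $35 = $5,460 ≥ base, so the credit is $0.
Disability Support Credit: $114,601 is below the $115,500 cutoff, so the full $1,200 applies.
Working Family Credit: 5% of the $9,401 excess over $105,200 is $470.05 ≥ base, so the credit is $0.
Total: $0 + $1,200 + $0 = $1,200.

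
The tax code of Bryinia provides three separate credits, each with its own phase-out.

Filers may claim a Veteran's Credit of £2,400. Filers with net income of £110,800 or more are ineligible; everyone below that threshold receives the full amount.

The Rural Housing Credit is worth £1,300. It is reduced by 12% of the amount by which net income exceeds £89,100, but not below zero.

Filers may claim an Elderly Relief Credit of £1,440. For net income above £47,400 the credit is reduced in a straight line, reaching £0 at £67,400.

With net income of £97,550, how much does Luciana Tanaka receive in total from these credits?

Veteran's Credit: £97,550 is below the £110,800 cutoff, so the full £2,400 applies.
Rural Housing Credit: 12% of the £8,450 excess over £89,100 is £1,014; credit = £1,300 − £1,014 = £286.
Elderly Relief Credit: £97,550 is at or above £67,400, so the credit is £0.
Total: £2,400 + £286 + £0 = £2,686.

£2,686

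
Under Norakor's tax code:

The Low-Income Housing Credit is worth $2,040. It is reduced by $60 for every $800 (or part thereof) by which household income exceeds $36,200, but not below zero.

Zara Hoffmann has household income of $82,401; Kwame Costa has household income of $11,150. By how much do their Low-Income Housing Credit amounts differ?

$2,040

Zara ($82,401): Low-Income Housing Credit: income exceeds $36,200 by $46,201 → 58 increments × $60 = $3,480 ≥ base, so the credit is $0.
Kwame ($11,150): Low-Income Housing Credit: $11,150 is at or below the $36,200 threshold, so the full $2,040 applies.
Difference: |$0 − $2,040| = $2,040.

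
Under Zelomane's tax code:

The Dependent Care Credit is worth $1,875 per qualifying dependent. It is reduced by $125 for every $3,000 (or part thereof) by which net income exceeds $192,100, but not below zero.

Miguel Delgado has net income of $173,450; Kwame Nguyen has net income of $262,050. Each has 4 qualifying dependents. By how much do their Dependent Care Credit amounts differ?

$3,000

Miguel ($173,450): Dependent Care Credit: base = 4 × $1,875 = $7,500. $173,450 is at or below the $192,100 threshold, so the full $7,500 applies.
Kwame ($262,050): Dependent Care Credit: base = 4 × $1,875 = $7,500. income exceeds $192,100 by $69,950, which is 24 full-or-partial $3,000 increments; reduction = 24 × $125 = $3,000, leaving $4,500.
Difference: |$7,500 − $4,500| = $3,000.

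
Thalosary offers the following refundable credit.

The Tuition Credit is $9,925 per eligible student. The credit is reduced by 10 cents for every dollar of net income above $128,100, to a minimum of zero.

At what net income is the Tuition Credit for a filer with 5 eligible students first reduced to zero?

$624,350

Full credit = 5 × $9,925 = $49,625.
The credit falls by 10% of each dollar above $128,100, so it reaches zero when the excess is $49,625 / 10% = $496,250: income = $128,100 + $496,250 = $624,350.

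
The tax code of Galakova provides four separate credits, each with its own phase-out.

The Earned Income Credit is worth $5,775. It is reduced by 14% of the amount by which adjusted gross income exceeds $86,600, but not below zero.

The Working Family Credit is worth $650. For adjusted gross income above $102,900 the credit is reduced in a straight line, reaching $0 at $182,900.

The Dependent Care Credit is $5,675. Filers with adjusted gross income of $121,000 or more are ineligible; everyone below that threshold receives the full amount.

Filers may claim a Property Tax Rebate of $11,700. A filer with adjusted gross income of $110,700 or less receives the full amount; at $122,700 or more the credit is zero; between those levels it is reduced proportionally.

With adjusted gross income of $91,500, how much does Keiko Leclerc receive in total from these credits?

Earned Income Credit: 14% of the $4,900 excess over $86,600 is $686; credit = $5,775 − $686 = $5,089.
Working Family Credit: $91,500 is at or below the $102,900 threshold, so the full $650 applies.
Dependent Care Credit: $91,500 is below the $121,000 cutoff, so the full $5,675 applies.
Property Tax Rebate: $91,500 is at or below the $110,700 threshold, so the full $11,700 applies.
Total: $5,089 + $650 + $5,675 + $11,700 = $23,114.

$23,114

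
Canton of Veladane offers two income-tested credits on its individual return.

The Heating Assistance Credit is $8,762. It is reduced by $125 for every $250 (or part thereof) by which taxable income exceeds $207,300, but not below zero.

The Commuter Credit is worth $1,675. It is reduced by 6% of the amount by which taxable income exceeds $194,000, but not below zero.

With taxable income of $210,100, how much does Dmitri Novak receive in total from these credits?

Heating Assistance Credit: income exceeds $207,300 by $2,800, which is 12 full-or-partial $250 increments; reduction = 12 × $125 = $1,500, leaving $7,262.
Commuter Credit: 6% of the $16,100 excess over $194,000 is $966; credit = $1,675 − $966 = $709.
Total: $7,262 + $709 = $7,971.

$7,971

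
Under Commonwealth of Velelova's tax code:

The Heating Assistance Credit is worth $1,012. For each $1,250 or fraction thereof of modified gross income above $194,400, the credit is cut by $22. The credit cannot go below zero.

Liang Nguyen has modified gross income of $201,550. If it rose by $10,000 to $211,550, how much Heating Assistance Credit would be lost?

$176

At $201,550 — income exceeds $194,400 by $7,150, which is 6 full-or-partial $1,250 increments; reduction = 6 × $22 = $132, leaving $880.
At $211,550 — income exceeds $194,400 by $17,150, which is 14 full-or-partial $1,250 increments; reduction = 14 × $22 = $308, leaving $704.
Lost: $880 − $704 = $176.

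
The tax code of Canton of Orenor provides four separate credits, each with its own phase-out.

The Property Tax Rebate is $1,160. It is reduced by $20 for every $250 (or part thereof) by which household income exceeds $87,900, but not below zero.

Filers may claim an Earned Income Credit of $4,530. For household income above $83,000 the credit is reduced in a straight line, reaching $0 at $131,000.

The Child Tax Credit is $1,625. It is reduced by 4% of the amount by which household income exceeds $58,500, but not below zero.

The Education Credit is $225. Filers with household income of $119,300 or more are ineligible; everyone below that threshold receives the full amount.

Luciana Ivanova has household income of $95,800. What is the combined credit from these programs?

$4,200

Property Tax Rebate: income exceeds $87,900 by $7,900, which is 32 full-or-partial $250 increments; reduction = 32 × $20 = $640, leaving $520.
Earned Income Credit: $95,800 is $12,800 into a $48,000 phase-out range, leaving 35,200/48,000 of the credit: $4,530 × 35,200/48,000 = $3,322.
Child Tax Credit: 4% of the $37,300 excess over $58,500 is $1,492; credit = $1,625 − $1,492 = $133.
Education Credit: $95,800 is below the $119,300 cutoff, so the full $225 applies.
Total: $520 + $3,322 + $133 + $225 = $4,200.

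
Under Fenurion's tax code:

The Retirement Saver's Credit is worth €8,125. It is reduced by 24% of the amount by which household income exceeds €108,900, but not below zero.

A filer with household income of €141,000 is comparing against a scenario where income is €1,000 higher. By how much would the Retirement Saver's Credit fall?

€240

At €141,000 — 24% of the €32,100 excess over €108,900 is €7,704; credit = €8,125 − €7,704 = €421.
At €142,000 — 24% of the €33,100 excess over €108,900 is €7,944; credit = €8,125 − €7,944 = €181.
Lost: €421 − €181 = €240.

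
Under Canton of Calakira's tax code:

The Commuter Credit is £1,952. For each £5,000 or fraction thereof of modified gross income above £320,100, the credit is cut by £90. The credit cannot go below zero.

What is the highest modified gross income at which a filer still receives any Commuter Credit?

After 21 increments the reduction is 21 × £90 = £1,890, leaving £62; one more increment wipes it out. Increment 21 ends at excess 21 × £5,000 = £105,000, so the highest qualifying income is £320,100 + £105,000 = £425,100.

£425,100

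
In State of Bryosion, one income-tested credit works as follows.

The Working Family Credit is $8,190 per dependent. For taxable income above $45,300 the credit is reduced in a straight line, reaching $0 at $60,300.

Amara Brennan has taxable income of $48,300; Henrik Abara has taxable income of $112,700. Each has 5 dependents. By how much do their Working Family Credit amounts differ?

Amara ($48,300): Working Family Credit: base = 5 × $8,190 = $40,950. $48,300 is $3,000 into a $15,000 phase-out range, leaving 12,000/15,000 of the credit: $40,950 × 12,000/15,000 = $32,760.
Henrik ($112,700): Working Family Credit: base = 5 × $8,190 = $40,950. $112,700 is at or above $60,300, so the credit is $0.
Difference: |$32,760 − $0| = $32,760.

$32,760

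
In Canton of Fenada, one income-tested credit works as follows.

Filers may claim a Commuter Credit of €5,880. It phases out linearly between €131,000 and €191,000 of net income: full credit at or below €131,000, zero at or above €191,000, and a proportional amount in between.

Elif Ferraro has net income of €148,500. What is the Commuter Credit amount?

€4,165

Commuter Credit: €148,500 is €17,500 into a €60,000 phase-out range, leaving 42,500/60,000 of the credit: €5,880 × 42,500/60,000 = €4,165.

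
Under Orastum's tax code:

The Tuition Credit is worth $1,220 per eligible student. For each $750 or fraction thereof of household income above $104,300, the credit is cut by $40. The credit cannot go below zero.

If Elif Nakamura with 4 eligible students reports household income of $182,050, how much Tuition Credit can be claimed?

Tuition Credit: base = 4 × $1,220 = $4,880. income exceeds $104,300 by $77,750, which is 104 full-or-partial $750 increments; reduction = 104 × $40 = $4,160, leaving $720.

$720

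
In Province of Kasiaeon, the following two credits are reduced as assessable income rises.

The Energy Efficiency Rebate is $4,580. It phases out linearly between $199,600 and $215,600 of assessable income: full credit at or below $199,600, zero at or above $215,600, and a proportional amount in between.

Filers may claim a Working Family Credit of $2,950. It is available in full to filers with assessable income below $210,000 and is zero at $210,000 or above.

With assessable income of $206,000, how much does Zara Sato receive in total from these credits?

$5,698

Energy Efficiency Rebate: $206,000 is $6,400 into a $16,000 phase-out range, leaving 9,600/16,000 of the credit: $4,580 × 9,600/16,000 = $2,748.
Working Family Credit: $206,000 is below the $210,000 cutoff, so the full $2,950 applies.
Total: $2,748 + $2,950 = $5,698.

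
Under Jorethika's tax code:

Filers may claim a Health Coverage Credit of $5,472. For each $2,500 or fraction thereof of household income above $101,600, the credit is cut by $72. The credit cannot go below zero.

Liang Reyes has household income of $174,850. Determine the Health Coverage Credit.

$3,312

Health Coverage Credit: income exceeds $101,600 by $73,250, which is 30 full-or-partial $2,500 increments; reduction = 30 × $72 = $2,160, leaving $3,312.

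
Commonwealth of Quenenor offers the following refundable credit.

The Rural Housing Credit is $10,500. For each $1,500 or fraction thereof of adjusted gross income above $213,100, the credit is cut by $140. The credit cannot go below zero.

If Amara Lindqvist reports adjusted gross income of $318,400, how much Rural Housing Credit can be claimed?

$560

Rural Housing Credit: income exceeds $213,100 by $105,300, which is 71 full-or-partial $1,500 increments; reduction = 71 × $140 = $9,940, leaving $560.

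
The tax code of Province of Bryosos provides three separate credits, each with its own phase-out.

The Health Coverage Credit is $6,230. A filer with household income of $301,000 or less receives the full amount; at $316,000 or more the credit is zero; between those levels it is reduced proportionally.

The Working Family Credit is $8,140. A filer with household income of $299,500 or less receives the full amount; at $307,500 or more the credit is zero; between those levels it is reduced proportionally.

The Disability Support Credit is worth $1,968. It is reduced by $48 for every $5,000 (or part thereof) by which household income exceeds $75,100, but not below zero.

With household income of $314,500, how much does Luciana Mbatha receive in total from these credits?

$623

Health Coverage Credit: $314,500 is $13,500 into a $15,000 phase-out range, leaving 1,500/15,000 of the credit: $6,230 × 1,500/15,000 = $623.
Working Family Credit: $314,500 is at or above $307,500, so the credit is $0.
Disability Support Credit: income exceeds $75,100 by $239,400 → 48 increments × $48 = $2,304 ≥ base, so the credit is $0.
Total: $623 + $0 + $0 = $623.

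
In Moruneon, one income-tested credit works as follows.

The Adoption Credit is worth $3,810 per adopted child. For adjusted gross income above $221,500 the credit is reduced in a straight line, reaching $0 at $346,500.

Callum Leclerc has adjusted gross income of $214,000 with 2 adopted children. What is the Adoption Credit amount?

Adoption Credit: base = 2 × $3,810 = $7,620. $214,000 is at or below the $221,500 threshold, so the full $7,620 applies.

$7,620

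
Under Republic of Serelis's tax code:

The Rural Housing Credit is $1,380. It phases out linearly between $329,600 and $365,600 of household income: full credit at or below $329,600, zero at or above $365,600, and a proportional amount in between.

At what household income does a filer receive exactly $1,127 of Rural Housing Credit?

$1,127 is 1,127/1,380 of the full $1,380, so 253/1,380 of the $36,000 range has been used: income = $329,600 + $36,000 × 253/1,380 = $336,200.

$336,200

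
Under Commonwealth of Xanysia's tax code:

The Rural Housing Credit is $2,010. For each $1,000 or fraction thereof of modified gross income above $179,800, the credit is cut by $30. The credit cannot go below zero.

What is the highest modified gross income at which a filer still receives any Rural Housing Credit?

$245,800

After 66 increments the reduction is 66 × $30 = $1,980, leaving $30; one more increment wipes it out. Increment 66 ends at excess 66 × $1,000 = $66,000, so the highest qualifying income is $179,800 + $66,000 = $245,800.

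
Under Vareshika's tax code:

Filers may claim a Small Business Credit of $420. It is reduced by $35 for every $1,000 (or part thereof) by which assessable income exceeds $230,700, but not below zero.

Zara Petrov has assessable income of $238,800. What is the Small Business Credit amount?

Small Business Credit: income exceeds $230,700 by $8,100, which is 9 full-or-partial $1,000 increments; reduction = 9 × $35 = $315, leaving $105.

$105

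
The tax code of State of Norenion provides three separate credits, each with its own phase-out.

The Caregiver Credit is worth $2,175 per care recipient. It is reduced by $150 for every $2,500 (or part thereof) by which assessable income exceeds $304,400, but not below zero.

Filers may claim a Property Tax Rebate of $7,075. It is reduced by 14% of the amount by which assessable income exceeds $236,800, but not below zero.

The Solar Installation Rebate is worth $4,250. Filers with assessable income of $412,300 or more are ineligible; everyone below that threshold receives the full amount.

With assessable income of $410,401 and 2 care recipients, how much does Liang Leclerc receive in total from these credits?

Caregiver Credit: base = 2 × $2,175 = $4,350. income exceeds $304,400 by $106,001 → 43 increments × $150 = $6,450 ≥ base, so the credit is $0.
Property Tax Rebate: 14% of the $173,601 excess over $236,800 is $24,304.14 ≥ base, so the credit is $0.
Solar Installation Rebate: $410,401 is below the $412,300 cutoff, so the full $4,250 applies.
Total: $0 + $0 + $4,250 = $4,250.

$4,250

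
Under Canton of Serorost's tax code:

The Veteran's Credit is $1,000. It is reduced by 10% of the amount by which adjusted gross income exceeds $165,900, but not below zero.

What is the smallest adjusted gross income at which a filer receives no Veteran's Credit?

$175,900

The credit falls by 10% of each dollar above $165,900, so it reaches zero when the excess is $1,000 / 10% = $10,000: income = $165,900 + $10,000 = $175,900.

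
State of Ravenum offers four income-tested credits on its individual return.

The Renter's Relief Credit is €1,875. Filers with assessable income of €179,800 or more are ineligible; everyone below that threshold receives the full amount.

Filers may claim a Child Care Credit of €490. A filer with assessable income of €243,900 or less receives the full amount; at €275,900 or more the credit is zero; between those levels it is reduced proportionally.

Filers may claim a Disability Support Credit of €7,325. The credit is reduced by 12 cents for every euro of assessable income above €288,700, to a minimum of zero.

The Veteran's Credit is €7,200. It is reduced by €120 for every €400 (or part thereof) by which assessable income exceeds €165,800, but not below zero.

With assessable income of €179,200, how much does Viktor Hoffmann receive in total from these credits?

€12,810

Renter's Relief Credit: €179,200 is below the €179,800 cutoff, so the full €1,875 applies.
Child Care Credit: €179,200 is at or below the €243,900 threshold, so the full €490 applies.
Disability Support Credit: €179,200 is at or below the €288,700 threshold, so the full €7,325 applies.
Veteran's Credit: income exceeds €165,800 by €13,400, which is 34 full-or-partial €400 increments; reduction = 34 × €120 = €4,080, leaving €3,120.
Total: €1,875 + €490 + €7,325 + €3,120 = €12,810.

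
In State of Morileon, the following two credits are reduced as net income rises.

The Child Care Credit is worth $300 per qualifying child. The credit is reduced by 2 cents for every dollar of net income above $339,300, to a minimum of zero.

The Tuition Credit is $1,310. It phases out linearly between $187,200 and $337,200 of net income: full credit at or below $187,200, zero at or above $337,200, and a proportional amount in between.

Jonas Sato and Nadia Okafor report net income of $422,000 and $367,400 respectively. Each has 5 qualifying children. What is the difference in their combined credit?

$938

Jonas ($422,000): Child Care Credit: base = 5 × $300 = $1,500. 2% of the $82,700 excess over $339,300 is $1,654 ≥ base, so the credit is $0. Tuition Credit: $422,000 is at or above $337,200, so the credit is $0. total $0 + $0 = $0
Nadia ($367,400): Child Care Credit: base = 5 × $300 = $1,500. 2% of the $28,100 excess over $339,300 is $562; credit = $1,500 − $562 = $938. Tuition Credit: $367,400 is at or above $337,200, so the credit is $0. total $938 + $0 = $938
Difference: |$0 − $938| = $938.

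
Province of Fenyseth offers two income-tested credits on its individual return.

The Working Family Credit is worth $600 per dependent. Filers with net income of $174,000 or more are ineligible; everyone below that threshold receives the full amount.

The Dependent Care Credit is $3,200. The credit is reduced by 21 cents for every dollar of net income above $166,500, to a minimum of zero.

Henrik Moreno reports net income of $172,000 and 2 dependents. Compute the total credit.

$3,245

Working Family Credit: base = 2 × $600 = $1,200. $172,000 is below the $174,000 cutoff, so the full $1,200 applies.
Dependent Care Credit: 21% of the $5,500 excess over $166,500 is $1,155; credit = $3,200 − $1,155 = $2,045.
Total: $1,200 + $2,045 = $3,245.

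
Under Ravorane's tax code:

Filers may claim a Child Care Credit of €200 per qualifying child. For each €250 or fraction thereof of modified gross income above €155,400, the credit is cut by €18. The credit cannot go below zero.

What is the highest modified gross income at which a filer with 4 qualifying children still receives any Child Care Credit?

€166,400

Full credit = 4 × €200 = €800.
After 44 increments the reduction is 44 × €18 = €792, leaving €8; one more increment wipes it out. Increment 44 ends at excess 44 × €250 = €11,000, so the highest qualifying income is €155,400 + €11,000 = €166,400.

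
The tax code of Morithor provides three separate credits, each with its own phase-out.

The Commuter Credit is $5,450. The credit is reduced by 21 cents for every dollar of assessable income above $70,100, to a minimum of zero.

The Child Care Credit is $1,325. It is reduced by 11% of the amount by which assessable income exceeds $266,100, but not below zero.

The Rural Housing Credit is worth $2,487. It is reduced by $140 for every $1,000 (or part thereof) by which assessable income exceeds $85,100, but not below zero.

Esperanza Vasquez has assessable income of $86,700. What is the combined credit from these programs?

Commuter Credit: 21% of the $16,600 excess over $70,100 is $3,486; credit = $5,450 − $3,486 = $1,964.
Child Care Credit: $86,700 is at or below the $266,100 threshold, so the full $1,325 applies.
Rural Housing Credit: income exceeds $85,100 by $1,600, which is 2 full-or-partial $1,000 increments; reduction = 2 × $140 = $280, leaving $2,207.
Total: $1,964 + $1,325 + $2,207 = $5,496.

$5,496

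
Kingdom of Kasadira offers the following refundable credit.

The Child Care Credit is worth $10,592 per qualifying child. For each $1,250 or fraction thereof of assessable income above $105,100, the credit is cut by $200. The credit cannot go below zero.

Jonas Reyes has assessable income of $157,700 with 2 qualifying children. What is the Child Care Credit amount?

Child Care Credit: base = 2 × $10,592 = $21,184. income exceeds $105,100 by $52,600, which is 43 full-or-partial $1,250 increments; reduction = 43 × $200 = $8,600, leaving $12,584.

$12,584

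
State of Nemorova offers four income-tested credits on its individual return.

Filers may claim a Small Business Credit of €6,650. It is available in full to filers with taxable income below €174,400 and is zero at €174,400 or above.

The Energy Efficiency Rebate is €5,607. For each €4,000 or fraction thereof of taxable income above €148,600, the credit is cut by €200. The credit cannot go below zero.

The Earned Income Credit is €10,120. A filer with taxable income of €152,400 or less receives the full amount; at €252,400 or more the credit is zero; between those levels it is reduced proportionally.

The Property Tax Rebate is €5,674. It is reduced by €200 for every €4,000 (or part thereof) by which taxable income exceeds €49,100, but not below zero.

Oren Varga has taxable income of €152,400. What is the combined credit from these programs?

€22,651

Small Business Credit: €152,400 is below the €174,400 cutoff, so the full €6,650 applies.
Energy Efficiency Rebate: income exceeds €148,600 by €3,800, which is 1 full-or-partial €4,000 increment; reduction = 1 × €200 = €200, leaving €5,407.
Earned Income Credit: €152,400 is at or below the €152,400 threshold, so the full €10,120 applies.
Property Tax Rebate: income exceeds €49,100 by €103,300, which is 26 full-or-partial €4,000 increments; reduction = 26 × €200 = €5,200, leaving €474.
Total: €6,650 + €5,407 + €10,120 + €474 = €22,651.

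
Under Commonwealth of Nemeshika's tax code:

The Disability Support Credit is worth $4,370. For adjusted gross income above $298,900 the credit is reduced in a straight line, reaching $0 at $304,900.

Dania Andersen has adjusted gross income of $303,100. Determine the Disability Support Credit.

$1,311

Disability Support Credit: $303,100 is $4,200 into a $6,000 phase-out range, leaving 1,800/6,000 of the credit: $4,370 × 1,800/6,000 = $1,311.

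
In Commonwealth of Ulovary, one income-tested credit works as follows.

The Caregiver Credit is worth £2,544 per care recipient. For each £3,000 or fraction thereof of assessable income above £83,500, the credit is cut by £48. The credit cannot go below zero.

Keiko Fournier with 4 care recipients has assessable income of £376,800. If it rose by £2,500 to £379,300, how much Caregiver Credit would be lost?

At £376,800 — base = 4 × £2,544 = £10,176. income exceeds £83,500 by £293,300, which is 98 full-or-partial £3,000 increments; reduction = 98 × £48 = £4,704, leaving £5,472.
At £379,300 — base = 4 × £2,544 = £10,176. income exceeds £83,500 by £295,800, which is 99 full-or-partial £3,000 increments; reduction = 99 × £48 = £4,752, leaving £5,424.
Lost: £5,472 − £5,424 = £48.

£48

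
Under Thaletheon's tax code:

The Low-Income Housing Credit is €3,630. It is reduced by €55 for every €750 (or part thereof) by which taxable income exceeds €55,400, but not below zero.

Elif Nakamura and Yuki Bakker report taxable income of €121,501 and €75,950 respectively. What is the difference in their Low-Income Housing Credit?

€2,090

Elif (€121,501): Low-Income Housing Credit: income exceeds €55,400 by €66,101 → 89 increments × €55 = €4,895 ≥ base, so the credit is €0.
Yuki (€75,950): Low-Income Housing Credit: income exceeds €55,400 by €20,550, which is 28 full-or-partial €750 increments; reduction = 28 × €55 = €1,540, leaving €2,090.
Difference: |€0 − €2,090| = €2,090.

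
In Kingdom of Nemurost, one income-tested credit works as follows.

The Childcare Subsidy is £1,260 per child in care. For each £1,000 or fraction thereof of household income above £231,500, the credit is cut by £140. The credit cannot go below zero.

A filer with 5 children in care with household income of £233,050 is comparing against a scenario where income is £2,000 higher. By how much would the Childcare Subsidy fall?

At £233,050 — base = 5 × £1,260 = £6,300. income exceeds £231,500 by £1,550, which is 2 full-or-partial £1,000 increments; reduction = 2 × £140 = £280, leaving £6,020.
At £235,050 — base = 5 × £1,260 = £6,300. income exceeds £231,500 by £3,550, which is 4 full-or-partial £1,000 increments; reduction = 4 × £140 = £560, leaving £5,740.
Lost: £6,020 − £5,740 = £280.

£280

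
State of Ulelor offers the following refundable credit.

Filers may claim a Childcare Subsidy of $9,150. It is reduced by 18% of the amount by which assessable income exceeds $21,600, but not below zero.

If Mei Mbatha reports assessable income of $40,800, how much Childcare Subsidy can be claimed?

$5,694

Childcare Subsidy: 18% of the $19,200 excess over $21,600 is $3,456; credit = $9,150 − $3,456 = $5,694.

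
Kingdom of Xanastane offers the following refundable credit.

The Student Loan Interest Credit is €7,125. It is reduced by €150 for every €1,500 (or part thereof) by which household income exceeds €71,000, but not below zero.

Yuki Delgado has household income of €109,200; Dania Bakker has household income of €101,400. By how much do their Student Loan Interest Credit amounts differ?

Yuki (€109,200): Student Loan Interest Credit: income exceeds €71,000 by €38,200, which is 26 full-or-partial €1,500 increments; reduction = 26 × €150 = €3,900, leaving €3,225.
Dania (€101,400): Student Loan Interest Credit: income exceeds €71,000 by €30,400, which is 21 full-or-partial €1,500 increments; reduction = 21 × €150 = €3,150, leaving €3,975.
Difference: |€3,225 − €3,975| = €750.

€750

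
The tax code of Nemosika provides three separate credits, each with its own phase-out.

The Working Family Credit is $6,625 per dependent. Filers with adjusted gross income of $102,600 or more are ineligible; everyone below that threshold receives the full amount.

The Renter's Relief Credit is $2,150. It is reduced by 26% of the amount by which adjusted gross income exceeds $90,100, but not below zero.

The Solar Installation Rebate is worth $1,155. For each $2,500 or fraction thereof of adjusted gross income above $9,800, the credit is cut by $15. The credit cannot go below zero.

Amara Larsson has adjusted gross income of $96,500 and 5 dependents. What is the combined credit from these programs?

$34,241

Working Family Credit: base = 5 × $6,625 = $33,125. $96,500 is below the $102,600 cutoff, so the full $33,125 applies.
Renter's Relief Credit: 26% of the $6,400 excess over $90,100 is $1,664; credit = $2,150 − $1,664 = $486.
Solar Installation Rebate: income exceeds $9,800 by $86,700, which is 35 full-or-partial $2,500 increments; reduction = 35 × $15 = $525, leaving $630.
Total: $33,125 + $486 + $630 = $34,241.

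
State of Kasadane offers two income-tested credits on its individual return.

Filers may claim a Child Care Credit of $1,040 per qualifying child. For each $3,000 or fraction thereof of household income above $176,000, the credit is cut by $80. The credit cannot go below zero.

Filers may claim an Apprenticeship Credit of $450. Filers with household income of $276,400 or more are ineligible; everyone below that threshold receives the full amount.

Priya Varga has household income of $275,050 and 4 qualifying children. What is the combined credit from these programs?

$1,890

Child Care Credit: base = 4 × $1,040 = $4,160. income exceeds $176,000 by $99,050, which is 34 full-or-partial $3,000 increments; reduction = 34 × $80 = $2,720, leaving $1,440.
Apprenticeship Credit: $275,050 is below the $276,400 cutoff, so the full $450 applies.
Total: $1,440 + $450 = $1,890.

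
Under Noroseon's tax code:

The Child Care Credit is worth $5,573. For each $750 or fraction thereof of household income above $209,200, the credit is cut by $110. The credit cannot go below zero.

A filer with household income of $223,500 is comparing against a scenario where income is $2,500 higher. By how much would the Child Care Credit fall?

$330

At $223,500 — income exceeds $209,200 by $14,300, which is 20 full-or-partial $750 increments; reduction = 20 × $110 = $2,200, leaving $3,373.
At $226,000 — income exceeds $209,200 by $16,800, which is 23 full-or-partial $750 increments; reduction = 23 × $110 = $2,530, leaving $3,043.
Lost: $3,373 − $3,043 = $330.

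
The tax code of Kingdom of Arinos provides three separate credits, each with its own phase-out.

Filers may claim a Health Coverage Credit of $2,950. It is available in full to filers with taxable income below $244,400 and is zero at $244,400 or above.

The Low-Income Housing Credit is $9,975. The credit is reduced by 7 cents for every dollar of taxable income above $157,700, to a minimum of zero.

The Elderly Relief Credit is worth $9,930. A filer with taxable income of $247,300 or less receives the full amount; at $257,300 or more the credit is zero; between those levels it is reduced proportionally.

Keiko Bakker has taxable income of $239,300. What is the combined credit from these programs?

Health Coverage Credit: $239,300 is below the $244,400 cutoff, so the full $2,950 applies.
Low-Income Housing Credit: 7% of the $81,600 excess over $157,700 is $5,712; credit = $9,975 − $5,712 = $4,263.
Elderly Relief Credit: $239,300 is at or below the $247,300 threshold, so the full $9,930 applies.
Total: $2,950 + $4,263 + $9,930 = $17,143.

$17,143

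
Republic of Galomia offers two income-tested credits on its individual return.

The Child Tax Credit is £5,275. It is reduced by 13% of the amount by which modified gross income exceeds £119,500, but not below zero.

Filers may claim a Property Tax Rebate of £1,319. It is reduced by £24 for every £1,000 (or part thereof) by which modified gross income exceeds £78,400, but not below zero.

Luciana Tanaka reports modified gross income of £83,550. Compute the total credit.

£6,450

Child Tax Credit: £83,550 is at or below the £119,500 threshold, so the full £5,275 applies.
Property Tax Rebate: income exceeds £78,400 by £5,150, which is 6 full-or-partial £1,000 increments; reduction = 6 × £24 = £144, leaving £1,175.
Total: £5,275 + £1,175 = £6,450.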